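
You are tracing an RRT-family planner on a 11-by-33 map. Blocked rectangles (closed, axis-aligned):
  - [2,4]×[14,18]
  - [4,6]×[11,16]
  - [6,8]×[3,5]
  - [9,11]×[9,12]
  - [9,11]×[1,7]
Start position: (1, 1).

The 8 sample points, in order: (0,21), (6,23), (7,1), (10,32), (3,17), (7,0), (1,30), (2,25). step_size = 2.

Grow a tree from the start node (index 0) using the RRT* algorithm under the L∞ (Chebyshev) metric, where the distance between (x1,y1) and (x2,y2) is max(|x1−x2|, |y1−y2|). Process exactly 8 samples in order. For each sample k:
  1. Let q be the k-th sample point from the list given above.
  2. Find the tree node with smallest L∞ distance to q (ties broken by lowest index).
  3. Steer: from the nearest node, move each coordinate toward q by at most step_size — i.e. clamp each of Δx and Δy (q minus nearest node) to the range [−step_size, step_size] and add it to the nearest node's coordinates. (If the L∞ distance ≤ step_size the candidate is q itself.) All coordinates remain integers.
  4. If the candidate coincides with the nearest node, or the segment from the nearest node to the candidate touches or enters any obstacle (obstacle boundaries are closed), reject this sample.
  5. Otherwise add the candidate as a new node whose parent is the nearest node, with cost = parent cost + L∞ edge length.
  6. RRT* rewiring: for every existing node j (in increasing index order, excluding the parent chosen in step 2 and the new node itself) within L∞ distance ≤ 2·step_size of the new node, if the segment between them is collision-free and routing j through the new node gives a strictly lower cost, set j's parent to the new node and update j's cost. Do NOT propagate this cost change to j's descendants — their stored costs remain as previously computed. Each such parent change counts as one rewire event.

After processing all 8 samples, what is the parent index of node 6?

Parent of node 6: 3

1. q=(0,21) nearest=0 d=20 new=(0,3) → add node 1 parent=0 cost=2
2. q=(6,23) nearest=1 d=20 new=(2,5) → add node 2 parent=1 cost=4
3. q=(7,1) nearest=2 d=5 new=(4,3) → add node 3 parent=2 cost=6
4. q=(10,32) nearest=2 d=27 new=(4,7) → add node 4 parent=2 cost=6
5. q=(3,17) nearest=4 d=10 new=(3,9) → add node 5 parent=4 cost=8
6. q=(7,0) nearest=3 d=3 new=(6,1) → add node 6 parent=3 cost=8
7. q=(1,30) nearest=5 d=21 new=(1,11) → add node 7 parent=5 cost=10
8. q=(2,25) nearest=7 d=14 new=(2,13) → add node 8 parent=7 cost=12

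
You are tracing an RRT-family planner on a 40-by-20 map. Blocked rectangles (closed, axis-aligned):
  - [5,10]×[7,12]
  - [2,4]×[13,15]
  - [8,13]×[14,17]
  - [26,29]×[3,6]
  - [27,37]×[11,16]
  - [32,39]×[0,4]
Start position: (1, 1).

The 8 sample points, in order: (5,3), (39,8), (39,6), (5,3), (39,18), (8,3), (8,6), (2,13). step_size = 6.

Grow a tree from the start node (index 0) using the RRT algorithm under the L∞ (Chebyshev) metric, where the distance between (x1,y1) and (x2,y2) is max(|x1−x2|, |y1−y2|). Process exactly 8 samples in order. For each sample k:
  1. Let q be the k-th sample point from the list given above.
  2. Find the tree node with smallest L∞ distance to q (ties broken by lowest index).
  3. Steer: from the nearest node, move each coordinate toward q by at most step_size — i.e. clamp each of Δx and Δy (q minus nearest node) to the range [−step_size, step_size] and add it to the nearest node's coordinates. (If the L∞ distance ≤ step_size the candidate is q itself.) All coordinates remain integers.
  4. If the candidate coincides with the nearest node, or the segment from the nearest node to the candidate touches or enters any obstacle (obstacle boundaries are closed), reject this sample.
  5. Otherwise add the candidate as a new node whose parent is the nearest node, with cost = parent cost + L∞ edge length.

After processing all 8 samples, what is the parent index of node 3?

1. q=(5,3) nearest=0 d=4 new=(5,3) → add node 1 parent=0 cost=4
2. q=(39,8) nearest=1 d=34 new=(11,8) → blocked by [5,10]×[7,12], reject
3. q=(39,6) nearest=1 d=34 new=(11,6) → add node 2 parent=1 cost=10
4. q=(5,3) nearest=1 d=0 → coincident, reject
5. q=(39,18) nearest=2 d=28 new=(17,12) → add node 3 parent=2 cost=16
6. q=(8,3) nearest=1 d=3 new=(8,3) → add node 4 parent=1 cost=7
7. q=(8,6) nearest=1 d=3 new=(8,6) → add node 5 parent=1 cost=7
8. q=(2,13) nearest=5 d=7 new=(2,12) → blocked by [5,10]×[7,12], reject

Parent of node 3: 2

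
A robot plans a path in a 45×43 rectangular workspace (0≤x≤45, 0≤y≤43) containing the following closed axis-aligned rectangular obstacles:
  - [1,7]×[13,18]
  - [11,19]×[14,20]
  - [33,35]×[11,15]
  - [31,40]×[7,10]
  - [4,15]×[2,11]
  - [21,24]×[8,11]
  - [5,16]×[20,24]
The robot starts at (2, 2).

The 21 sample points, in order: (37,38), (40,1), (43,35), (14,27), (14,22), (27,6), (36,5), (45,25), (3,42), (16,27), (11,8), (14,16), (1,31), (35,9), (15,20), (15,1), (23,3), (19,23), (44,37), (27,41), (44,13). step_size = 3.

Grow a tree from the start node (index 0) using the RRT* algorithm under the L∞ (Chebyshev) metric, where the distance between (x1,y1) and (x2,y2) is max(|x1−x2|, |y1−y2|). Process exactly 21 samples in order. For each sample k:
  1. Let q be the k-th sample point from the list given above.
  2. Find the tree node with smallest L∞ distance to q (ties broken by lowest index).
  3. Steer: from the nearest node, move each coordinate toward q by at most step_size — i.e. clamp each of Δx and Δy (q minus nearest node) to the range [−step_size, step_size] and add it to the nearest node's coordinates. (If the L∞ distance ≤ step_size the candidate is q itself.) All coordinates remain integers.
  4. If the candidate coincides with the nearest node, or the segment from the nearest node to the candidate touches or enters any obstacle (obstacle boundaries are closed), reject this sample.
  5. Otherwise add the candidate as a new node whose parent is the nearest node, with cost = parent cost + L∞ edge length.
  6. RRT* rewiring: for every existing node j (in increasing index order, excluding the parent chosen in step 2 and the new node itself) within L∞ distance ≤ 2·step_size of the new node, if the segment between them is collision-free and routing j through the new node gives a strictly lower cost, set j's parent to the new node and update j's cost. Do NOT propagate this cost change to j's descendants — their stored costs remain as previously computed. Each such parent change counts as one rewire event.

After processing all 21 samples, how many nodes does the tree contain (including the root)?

1. q=(37,38) nearest=0 d=36 new=(5,5) → blocked by [4,15]×[2,11], reject
2. q=(40,1) nearest=0 d=38 new=(5,1) → add node 1 parent=0 cost=3
3. q=(43,35) nearest=1 d=38 new=(8,4) → blocked by [4,15]×[2,11], reject
4. q=(14,27) nearest=0 d=25 new=(5,5) → blocked by [4,15]×[2,11], reject
5. q=(14,22) nearest=0 d=20 new=(5,5) → blocked by [4,15]×[2,11], reject
6. q=(27,6) nearest=1 d=22 new=(8,4) → blocked by [4,15]×[2,11], reject
7. q=(36,5) nearest=1 d=31 new=(8,4) → blocked by [4,15]×[2,11], reject
8. q=(45,25) nearest=1 d=40 new=(8,4) → blocked by [4,15]×[2,11], reject
9. q=(3,42) nearest=0 d=40 new=(3,5) → add node 2 parent=0 cost=3
10. q=(16,27) nearest=2 d=22 new=(6,8) → blocked by [4,15]×[2,11], reject
11. q=(11,8) nearest=1 d=7 new=(8,4) → blocked by [4,15]×[2,11], reject
12. q=(14,16) nearest=2 d=11 new=(6,8) → blocked by [4,15]×[2,11], reject
13. q=(1,31) nearest=2 d=26 new=(1,8) → add node 3 parent=2 cost=6
14. q=(35,9) nearest=1 d=30 new=(8,4) → blocked by [4,15]×[2,11], reject
15. q=(15,20) nearest=3 d=14 new=(4,11) → blocked by [4,15]×[2,11], reject
16. q=(15,1) nearest=1 d=10 new=(8,1) → add node 4 parent=1 cost=6
17. q=(23,3) nearest=4 d=15 new=(11,3) → blocked by [4,15]×[2,11], reject
18. q=(19,23) nearest=2 d=18 new=(6,8) → blocked by [4,15]×[2,11], reject
19. q=(44,37) nearest=4 d=36 new=(11,4) → blocked by [4,15]×[2,11], reject
20. q=(27,41) nearest=3 d=33 new=(4,11) → blocked by [4,15]×[2,11], reject
21. q=(44,13) nearest=4 d=36 new=(11,4) → blocked by [4,15]×[2,11], reject

Node count: 5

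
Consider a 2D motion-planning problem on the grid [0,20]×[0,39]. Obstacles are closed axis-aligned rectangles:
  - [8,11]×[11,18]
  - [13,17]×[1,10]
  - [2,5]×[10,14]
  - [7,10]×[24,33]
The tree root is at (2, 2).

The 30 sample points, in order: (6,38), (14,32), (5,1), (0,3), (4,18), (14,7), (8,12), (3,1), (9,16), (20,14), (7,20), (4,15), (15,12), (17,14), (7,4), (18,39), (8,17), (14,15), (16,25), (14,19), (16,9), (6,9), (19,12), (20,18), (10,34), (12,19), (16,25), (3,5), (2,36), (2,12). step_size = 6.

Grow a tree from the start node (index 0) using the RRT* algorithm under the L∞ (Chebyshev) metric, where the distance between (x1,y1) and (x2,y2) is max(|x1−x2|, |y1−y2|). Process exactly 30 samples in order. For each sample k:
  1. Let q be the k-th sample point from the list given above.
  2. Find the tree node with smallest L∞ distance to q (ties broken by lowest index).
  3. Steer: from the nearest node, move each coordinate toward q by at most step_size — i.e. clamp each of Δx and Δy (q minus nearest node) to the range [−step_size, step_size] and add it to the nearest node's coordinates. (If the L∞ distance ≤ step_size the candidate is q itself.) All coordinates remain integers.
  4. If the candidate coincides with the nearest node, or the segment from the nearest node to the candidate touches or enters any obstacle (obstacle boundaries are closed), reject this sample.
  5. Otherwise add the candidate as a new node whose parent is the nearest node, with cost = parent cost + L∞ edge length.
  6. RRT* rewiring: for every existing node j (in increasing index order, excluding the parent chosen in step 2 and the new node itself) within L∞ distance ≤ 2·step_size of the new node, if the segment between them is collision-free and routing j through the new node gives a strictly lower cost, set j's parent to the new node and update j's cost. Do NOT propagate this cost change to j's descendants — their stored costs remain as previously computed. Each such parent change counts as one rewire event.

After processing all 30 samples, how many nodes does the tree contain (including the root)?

Node count: 18

1. q=(6,38) nearest=0 d=36 new=(6,8) → add node 1 parent=0 cost=6
2. q=(14,32) nearest=1 d=24 new=(12,14) → blocked by [8,11]×[11,18], reject
3. q=(5,1) nearest=0 d=3 new=(5,1) → add node 2 parent=0 cost=3
4. q=(0,3) nearest=0 d=2 new=(0,3) → add node 3 parent=0 cost=2
5. q=(4,18) nearest=1 d=10 new=(4,14) → blocked by [2,5]×[10,14], reject
6. q=(14,7) nearest=1 d=8 new=(12,7) → add node 4 parent=1 cost=12
7. q=(8,12) nearest=1 d=4 new=(8,12) → blocked by [8,11]×[11,18], reject
8. q=(3,1) nearest=0 d=1 new=(3,1) → add node 5 parent=0 cost=1; rewire 4→5 (10<12)
9. q=(9,16) nearest=1 d=8 new=(9,14) → blocked by [8,11]×[11,18], reject
10. q=(20,14) nearest=4 d=8 new=(18,13) → blocked by [13,17]×[1,10], reject
11. q=(7,20) nearest=1 d=12 new=(7,14) → add node 6 parent=1 cost=12
12. q=(4,15) nearest=6 d=3 new=(4,15) → add node 7 parent=6 cost=15
13. q=(15,12) nearest=4 d=5 new=(15,12) → blocked by [13,17]×[1,10], reject
14. q=(17,14) nearest=4 d=7 new=(17,13) → blocked by [13,17]×[1,10], reject
15. q=(7,4) nearest=2 d=3 new=(7,4) → add node 8 parent=2 cost=6
16. q=(18,39) nearest=7 d=24 new=(10,21) → add node 9 parent=7 cost=21
17. q=(8,17) nearest=6 d=3 new=(8,17) → blocked by [8,11]×[11,18], reject
18. q=(14,15) nearest=9 d=6 new=(14,15) → add node 10 parent=9 cost=27
19. q=(16,25) nearest=9 d=6 new=(16,25) → add node 11 parent=9 cost=27
20. q=(14,19) nearest=9 d=4 new=(14,19) → add node 12 parent=9 cost=25
21. q=(16,9) nearest=4 d=4 new=(16,9) → blocked by [13,17]×[1,10], reject
22. q=(6,9) nearest=1 d=1 new=(6,9) → add node 13 parent=1 cost=7
23. q=(19,12) nearest=10 d=5 new=(19,12) → add node 14 parent=10 cost=32
24. q=(20,18) nearest=10 d=6 new=(20,18) → add node 15 parent=10 cost=33
25. q=(10,34) nearest=11 d=9 new=(10,31) → blocked by [7,10]×[24,33], reject
26. q=(12,19) nearest=9 d=2 new=(12,19) → add node 16 parent=9 cost=23; rewire 14→16 (30<32); rewire 15→16 (31<33)
27. q=(16,25) nearest=11 d=0 → coincident, reject
28. q=(3,5) nearest=0 d=3 new=(3,5) → add node 17 parent=0 cost=3
29. q=(2,36) nearest=11 d=14 new=(10,31) → blocked by [7,10]×[24,33], reject
30. q=(2,12) nearest=7 d=3 new=(2,12) → blocked by [2,5]×[10,14], reject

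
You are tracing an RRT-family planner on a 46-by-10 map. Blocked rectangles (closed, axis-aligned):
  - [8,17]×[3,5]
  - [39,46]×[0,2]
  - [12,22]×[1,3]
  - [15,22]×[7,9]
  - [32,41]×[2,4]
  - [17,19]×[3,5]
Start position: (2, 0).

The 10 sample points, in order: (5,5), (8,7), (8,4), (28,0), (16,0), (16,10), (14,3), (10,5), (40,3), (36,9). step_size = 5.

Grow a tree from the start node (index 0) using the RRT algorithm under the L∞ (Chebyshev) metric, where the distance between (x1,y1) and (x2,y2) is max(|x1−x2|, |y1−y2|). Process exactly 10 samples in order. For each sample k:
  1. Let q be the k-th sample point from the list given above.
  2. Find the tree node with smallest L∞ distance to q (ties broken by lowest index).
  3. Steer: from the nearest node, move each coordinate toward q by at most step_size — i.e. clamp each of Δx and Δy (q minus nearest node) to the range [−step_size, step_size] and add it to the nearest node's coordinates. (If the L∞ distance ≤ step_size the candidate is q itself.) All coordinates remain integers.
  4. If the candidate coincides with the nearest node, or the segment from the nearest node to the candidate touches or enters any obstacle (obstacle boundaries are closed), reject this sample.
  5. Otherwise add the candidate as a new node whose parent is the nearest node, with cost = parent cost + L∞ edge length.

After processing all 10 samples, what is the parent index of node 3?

1. q=(5,5) nearest=0 d=5 new=(5,5) → add node 1 parent=0 cost=5
2. q=(8,7) nearest=1 d=3 new=(8,7) → add node 2 parent=1 cost=8
3. q=(8,4) nearest=1 d=3 new=(8,4) → blocked by [8,17]×[3,5], reject
4. q=(28,0) nearest=2 d=20 new=(13,2) → blocked by [8,17]×[3,5], reject
5. q=(16,0) nearest=2 d=8 new=(13,2) → blocked by [8,17]×[3,5], reject
6. q=(16,10) nearest=2 d=8 new=(13,10) → add node 3 parent=2 cost=13
7. q=(14,3) nearest=2 d=6 new=(13,3) → blocked by [8,17]×[3,5], reject
8. q=(10,5) nearest=2 d=2 new=(10,5) → blocked by [8,17]×[3,5], reject
9. q=(40,3) nearest=3 d=27 new=(18,5) → blocked by [15,22]×[7,9], reject
10. q=(36,9) nearest=3 d=23 new=(18,9) → blocked by [15,22]×[7,9], reject

Parent of node 3: 2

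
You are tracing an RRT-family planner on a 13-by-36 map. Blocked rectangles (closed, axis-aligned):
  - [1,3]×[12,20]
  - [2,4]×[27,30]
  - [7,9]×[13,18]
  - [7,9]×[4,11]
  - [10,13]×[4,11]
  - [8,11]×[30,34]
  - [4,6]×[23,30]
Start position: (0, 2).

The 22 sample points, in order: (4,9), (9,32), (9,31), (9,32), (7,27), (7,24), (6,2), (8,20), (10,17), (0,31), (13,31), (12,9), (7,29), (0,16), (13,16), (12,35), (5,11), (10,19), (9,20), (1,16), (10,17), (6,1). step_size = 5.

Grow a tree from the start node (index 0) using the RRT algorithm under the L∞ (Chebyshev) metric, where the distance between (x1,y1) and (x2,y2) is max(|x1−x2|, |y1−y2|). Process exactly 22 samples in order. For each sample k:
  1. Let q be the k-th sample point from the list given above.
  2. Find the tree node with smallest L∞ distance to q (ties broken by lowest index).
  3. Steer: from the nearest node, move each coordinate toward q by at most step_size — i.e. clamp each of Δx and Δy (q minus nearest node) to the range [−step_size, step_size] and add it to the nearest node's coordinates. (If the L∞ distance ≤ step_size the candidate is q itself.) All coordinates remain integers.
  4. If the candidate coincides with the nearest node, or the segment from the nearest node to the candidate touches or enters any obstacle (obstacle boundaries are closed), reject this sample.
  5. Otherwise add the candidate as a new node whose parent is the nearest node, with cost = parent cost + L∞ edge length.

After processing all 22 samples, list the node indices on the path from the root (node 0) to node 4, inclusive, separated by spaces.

Path: 0 1 2 4

1. q=(4,9) nearest=0 d=7 new=(4,7) → add node 1 parent=0 cost=5
2. q=(9,32) nearest=1 d=25 new=(9,12) → blocked by [7,9]×[4,11], reject
3. q=(9,31) nearest=1 d=24 new=(9,12) → blocked by [7,9]×[4,11], reject
4. q=(9,32) nearest=1 d=25 new=(9,12) → blocked by [7,9]×[4,11], reject
5. q=(7,27) nearest=1 d=20 new=(7,12) → add node 2 parent=1 cost=10
6. q=(7,24) nearest=2 d=12 new=(7,17) → blocked by [7,9]×[13,18], reject
7. q=(6,2) nearest=1 d=5 new=(6,2) → add node 3 parent=1 cost=10
8. q=(8,20) nearest=2 d=8 new=(8,17) → blocked by [7,9]×[13,18], reject
9. q=(10,17) nearest=2 d=5 new=(10,17) → blocked by [7,9]×[13,18], reject
10. q=(0,31) nearest=2 d=19 new=(2,17) → blocked by [1,3]×[12,20], reject
11. q=(13,31) nearest=2 d=19 new=(12,17) → blocked by [7,9]×[13,18], reject
12. q=(12,9) nearest=2 d=5 new=(12,9) → blocked by [7,9]×[4,11], reject
13. q=(7,29) nearest=2 d=17 new=(7,17) → blocked by [7,9]×[13,18], reject
14. q=(0,16) nearest=2 d=7 new=(2,16) → blocked by [1,3]×[12,20], reject
15. q=(13,16) nearest=2 d=6 new=(12,16) → blocked by [7,9]×[13,18], reject
16. q=(12,35) nearest=2 d=23 new=(12,17) → blocked by [7,9]×[13,18], reject
17. q=(5,11) nearest=2 d=2 new=(5,11) → add node 4 parent=2 cost=12
18. q=(10,19) nearest=2 d=7 new=(10,17) → blocked by [7,9]×[13,18], reject
19. q=(9,20) nearest=2 d=8 new=(9,17) → blocked by [7,9]×[13,18], reject
20. q=(1,16) nearest=4 d=5 new=(1,16) → blocked by [1,3]×[12,20], reject
21. q=(10,17) nearest=2 d=5 new=(10,17) → blocked by [7,9]×[13,18], reject
22. q=(6,1) nearest=3 d=1 new=(6,1) → add node 5 parent=3 cost=11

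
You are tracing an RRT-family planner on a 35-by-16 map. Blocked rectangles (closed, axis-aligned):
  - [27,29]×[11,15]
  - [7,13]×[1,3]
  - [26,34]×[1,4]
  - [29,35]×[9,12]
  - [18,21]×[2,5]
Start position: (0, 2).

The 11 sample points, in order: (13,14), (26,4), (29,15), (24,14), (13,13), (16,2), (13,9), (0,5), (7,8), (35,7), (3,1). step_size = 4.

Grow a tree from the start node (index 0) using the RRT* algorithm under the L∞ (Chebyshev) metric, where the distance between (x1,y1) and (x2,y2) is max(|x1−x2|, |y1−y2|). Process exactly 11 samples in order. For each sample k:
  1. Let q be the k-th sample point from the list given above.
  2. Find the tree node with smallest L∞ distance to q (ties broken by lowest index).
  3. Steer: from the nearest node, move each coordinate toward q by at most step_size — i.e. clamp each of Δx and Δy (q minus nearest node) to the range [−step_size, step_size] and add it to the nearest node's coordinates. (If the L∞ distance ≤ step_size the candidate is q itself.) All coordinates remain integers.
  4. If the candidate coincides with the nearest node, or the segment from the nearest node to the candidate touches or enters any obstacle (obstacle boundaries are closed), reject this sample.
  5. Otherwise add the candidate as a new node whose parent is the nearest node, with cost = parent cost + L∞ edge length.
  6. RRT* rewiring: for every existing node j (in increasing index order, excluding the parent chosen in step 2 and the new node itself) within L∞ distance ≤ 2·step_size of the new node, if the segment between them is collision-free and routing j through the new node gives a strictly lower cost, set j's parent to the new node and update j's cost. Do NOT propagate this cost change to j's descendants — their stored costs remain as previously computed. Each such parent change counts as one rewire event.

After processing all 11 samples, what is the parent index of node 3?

Parent of node 3: 2

1. q=(13,14) nearest=0 d=13 new=(4,6) → add node 1 parent=0 cost=4
2. q=(26,4) nearest=1 d=22 new=(8,4) → add node 2 parent=1 cost=8
3. q=(29,15) nearest=2 d=21 new=(12,8) → add node 3 parent=2 cost=12
4. q=(24,14) nearest=3 d=12 new=(16,12) → add node 4 parent=3 cost=16
5. q=(13,13) nearest=4 d=3 new=(13,13) → add node 5 parent=4 cost=19
6. q=(16,2) nearest=3 d=6 new=(16,4) → add node 6 parent=3 cost=16
7. q=(13,9) nearest=3 d=1 new=(13,9) → add node 7 parent=3 cost=13; rewire 5→7 (17<19)
8. q=(0,5) nearest=0 d=3 new=(0,5) → add node 8 parent=0 cost=3
9. q=(7,8) nearest=1 d=3 new=(7,8) → add node 9 parent=1 cost=7; rewire 5→9 (13<17)
10. q=(35,7) nearest=4 d=19 new=(20,8) → add node 10 parent=4 cost=20
11. q=(3,1) nearest=0 d=3 new=(3,1) → add node 11 parent=0 cost=3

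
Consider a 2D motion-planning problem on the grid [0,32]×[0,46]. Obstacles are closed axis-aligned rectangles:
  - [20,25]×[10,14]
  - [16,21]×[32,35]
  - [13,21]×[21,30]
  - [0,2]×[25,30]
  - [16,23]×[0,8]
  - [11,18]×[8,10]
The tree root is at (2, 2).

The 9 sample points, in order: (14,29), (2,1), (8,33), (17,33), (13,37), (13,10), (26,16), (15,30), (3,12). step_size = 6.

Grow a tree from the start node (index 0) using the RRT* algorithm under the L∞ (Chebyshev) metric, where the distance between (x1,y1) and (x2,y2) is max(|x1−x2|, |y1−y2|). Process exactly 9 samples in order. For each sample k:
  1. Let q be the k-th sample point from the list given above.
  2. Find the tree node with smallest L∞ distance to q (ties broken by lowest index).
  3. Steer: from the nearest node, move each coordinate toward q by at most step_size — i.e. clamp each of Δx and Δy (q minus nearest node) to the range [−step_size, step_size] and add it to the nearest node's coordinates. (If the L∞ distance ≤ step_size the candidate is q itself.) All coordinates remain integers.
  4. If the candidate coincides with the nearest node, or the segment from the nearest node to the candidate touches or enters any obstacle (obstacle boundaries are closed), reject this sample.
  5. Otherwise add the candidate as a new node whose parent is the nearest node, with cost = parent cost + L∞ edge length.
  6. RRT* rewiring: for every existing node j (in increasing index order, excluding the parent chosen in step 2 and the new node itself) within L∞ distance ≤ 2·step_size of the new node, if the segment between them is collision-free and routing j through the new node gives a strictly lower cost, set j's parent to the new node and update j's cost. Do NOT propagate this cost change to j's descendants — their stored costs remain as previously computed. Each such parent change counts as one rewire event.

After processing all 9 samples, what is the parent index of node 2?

Parent of node 2: 0

1. q=(14,29) nearest=0 d=27 new=(8,8) → add node 1 parent=0 cost=6
2. q=(2,1) nearest=0 d=1 new=(2,1) → add node 2 parent=0 cost=1
3. q=(8,33) nearest=1 d=25 new=(8,14) → add node 3 parent=1 cost=12
4. q=(17,33) nearest=3 d=19 new=(14,20) → add node 4 parent=3 cost=18
5. q=(13,37) nearest=4 d=17 new=(13,26) → blocked by [13,21]×[21,30], reject
6. q=(13,10) nearest=1 d=5 new=(13,10) → blocked by [11,18]×[8,10], reject
7. q=(26,16) nearest=4 d=12 new=(20,16) → add node 5 parent=4 cost=24
8. q=(15,30) nearest=4 d=10 new=(15,26) → blocked by [13,21]×[21,30], reject
9. q=(3,12) nearest=1 d=5 new=(3,12) → add node 6 parent=1 cost=11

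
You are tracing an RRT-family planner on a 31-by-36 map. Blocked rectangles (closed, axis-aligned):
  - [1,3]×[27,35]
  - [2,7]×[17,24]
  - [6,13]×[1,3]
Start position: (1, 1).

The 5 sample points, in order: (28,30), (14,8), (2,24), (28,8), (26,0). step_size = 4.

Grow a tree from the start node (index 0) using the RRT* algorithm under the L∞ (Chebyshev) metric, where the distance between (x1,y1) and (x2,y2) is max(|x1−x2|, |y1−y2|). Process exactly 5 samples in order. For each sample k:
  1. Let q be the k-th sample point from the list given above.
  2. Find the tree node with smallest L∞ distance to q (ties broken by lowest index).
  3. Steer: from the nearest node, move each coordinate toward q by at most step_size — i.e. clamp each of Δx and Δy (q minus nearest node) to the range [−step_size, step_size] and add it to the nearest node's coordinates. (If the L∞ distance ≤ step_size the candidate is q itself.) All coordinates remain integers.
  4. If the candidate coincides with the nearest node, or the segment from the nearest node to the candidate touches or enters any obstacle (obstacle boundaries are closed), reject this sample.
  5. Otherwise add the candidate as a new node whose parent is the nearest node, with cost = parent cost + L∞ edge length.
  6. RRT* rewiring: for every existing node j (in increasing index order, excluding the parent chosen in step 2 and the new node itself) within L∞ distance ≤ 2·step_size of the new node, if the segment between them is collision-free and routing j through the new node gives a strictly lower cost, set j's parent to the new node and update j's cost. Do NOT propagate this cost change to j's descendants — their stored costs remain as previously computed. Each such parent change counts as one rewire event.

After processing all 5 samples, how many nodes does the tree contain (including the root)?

1. q=(28,30) nearest=0 d=29 new=(5,5) → add node 1 parent=0 cost=4
2. q=(14,8) nearest=1 d=9 new=(9,8) → add node 2 parent=1 cost=8
3. q=(2,24) nearest=2 d=16 new=(5,12) → add node 3 parent=2 cost=12
4. q=(28,8) nearest=2 d=19 new=(13,8) → add node 4 parent=2 cost=12
5. q=(26,0) nearest=4 d=13 new=(17,4) → add node 5 parent=4 cost=16

Node count: 6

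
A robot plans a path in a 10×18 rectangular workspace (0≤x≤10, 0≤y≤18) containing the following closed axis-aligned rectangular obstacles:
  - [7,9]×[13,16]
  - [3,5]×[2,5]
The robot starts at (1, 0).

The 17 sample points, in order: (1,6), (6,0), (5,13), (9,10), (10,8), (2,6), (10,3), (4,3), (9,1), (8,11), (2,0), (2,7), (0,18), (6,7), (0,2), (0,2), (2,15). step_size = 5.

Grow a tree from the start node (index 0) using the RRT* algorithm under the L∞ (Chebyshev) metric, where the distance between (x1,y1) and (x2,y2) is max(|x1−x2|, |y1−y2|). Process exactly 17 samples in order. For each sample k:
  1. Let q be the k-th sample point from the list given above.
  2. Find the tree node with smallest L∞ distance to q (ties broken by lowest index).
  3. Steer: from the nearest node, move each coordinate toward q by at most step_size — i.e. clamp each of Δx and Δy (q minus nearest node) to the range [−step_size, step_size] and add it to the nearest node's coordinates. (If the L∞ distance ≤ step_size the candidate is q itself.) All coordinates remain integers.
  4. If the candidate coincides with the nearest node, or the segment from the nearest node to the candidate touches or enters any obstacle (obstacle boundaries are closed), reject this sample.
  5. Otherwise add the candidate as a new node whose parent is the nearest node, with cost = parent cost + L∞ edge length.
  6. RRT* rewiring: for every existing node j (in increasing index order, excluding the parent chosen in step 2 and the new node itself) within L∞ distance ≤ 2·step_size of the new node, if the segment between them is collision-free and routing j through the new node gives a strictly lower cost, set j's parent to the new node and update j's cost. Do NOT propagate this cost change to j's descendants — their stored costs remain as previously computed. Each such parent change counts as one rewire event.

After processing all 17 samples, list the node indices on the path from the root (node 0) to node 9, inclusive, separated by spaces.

Path: 0 14 9

1. q=(1,6) nearest=0 d=6 new=(1,5) → add node 1 parent=0 cost=5
2. q=(6,0) nearest=0 d=5 new=(6,0) → add node 2 parent=0 cost=5
3. q=(5,13) nearest=1 d=8 new=(5,10) → add node 3 parent=1 cost=10
4. q=(9,10) nearest=3 d=4 new=(9,10) → add node 4 parent=3 cost=14
5. q=(10,8) nearest=4 d=2 new=(10,8) → add node 5 parent=4 cost=16
6. q=(2,6) nearest=1 d=1 new=(2,6) → add node 6 parent=1 cost=6; rewire 4→6 (13<14); rewire 5→6 (14<16)
7. q=(10,3) nearest=2 d=4 new=(10,3) → add node 7 parent=2 cost=9
8. q=(4,3) nearest=0 d=3 new=(4,3) → blocked by [3,5]×[2,5], reject
9. q=(9,1) nearest=7 d=2 new=(9,1) → add node 8 parent=7 cost=11
10. q=(8,11) nearest=4 d=1 new=(8,11) → add node 9 parent=4 cost=14
11. q=(2,0) nearest=0 d=1 new=(2,0) → add node 10 parent=0 cost=1; rewire 8→10 (8<11)
12. q=(2,7) nearest=6 d=1 new=(2,7) → add node 11 parent=6 cost=7; rewire 9→11 (13<14)
13. q=(0,18) nearest=3 d=8 new=(0,15) → add node 12 parent=3 cost=15
14. q=(6,7) nearest=3 d=3 new=(6,7) → add node 13 parent=3 cost=13
15. q=(0,2) nearest=0 d=2 new=(0,2) → add node 14 parent=0 cost=2; rewire 9→14 (11<13)
16. q=(0,2) nearest=14 d=0 → coincident, reject
17. q=(2,15) nearest=12 d=2 new=(2,15) → add node 15 parent=12 cost=17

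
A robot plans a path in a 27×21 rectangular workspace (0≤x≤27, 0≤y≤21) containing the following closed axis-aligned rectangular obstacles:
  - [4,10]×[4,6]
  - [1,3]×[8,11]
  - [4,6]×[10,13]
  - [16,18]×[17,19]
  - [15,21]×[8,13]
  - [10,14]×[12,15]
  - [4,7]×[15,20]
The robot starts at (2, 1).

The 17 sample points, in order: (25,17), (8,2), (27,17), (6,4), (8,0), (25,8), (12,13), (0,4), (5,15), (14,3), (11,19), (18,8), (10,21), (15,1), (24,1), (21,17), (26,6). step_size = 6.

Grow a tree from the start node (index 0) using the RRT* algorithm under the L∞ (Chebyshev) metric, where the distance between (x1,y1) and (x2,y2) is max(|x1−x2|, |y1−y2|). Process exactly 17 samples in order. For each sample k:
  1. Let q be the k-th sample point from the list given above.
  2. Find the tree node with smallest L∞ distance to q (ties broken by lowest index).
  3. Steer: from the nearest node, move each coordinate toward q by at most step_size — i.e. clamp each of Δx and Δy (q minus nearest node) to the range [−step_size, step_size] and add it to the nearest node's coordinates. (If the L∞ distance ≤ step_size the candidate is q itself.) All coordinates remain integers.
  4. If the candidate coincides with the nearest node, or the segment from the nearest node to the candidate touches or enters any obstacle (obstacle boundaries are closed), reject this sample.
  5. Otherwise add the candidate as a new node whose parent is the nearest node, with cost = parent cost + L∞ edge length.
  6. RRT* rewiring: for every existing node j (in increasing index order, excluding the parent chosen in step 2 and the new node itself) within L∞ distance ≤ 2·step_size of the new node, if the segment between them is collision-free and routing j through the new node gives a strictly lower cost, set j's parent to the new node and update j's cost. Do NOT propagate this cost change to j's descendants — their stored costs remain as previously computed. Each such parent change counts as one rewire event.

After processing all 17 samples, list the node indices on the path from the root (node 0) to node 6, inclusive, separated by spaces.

1. q=(25,17) nearest=0 d=23 new=(8,7) → blocked by [4,10]×[4,6], reject
2. q=(8,2) nearest=0 d=6 new=(8,2) → add node 1 parent=0 cost=6
3. q=(27,17) nearest=1 d=19 new=(14,8) → blocked by [4,10]×[4,6], reject
4. q=(6,4) nearest=1 d=2 new=(6,4) → blocked by [4,10]×[4,6], reject
5. q=(8,0) nearest=1 d=2 new=(8,0) → add node 2 parent=1 cost=8
6. q=(25,8) nearest=1 d=17 new=(14,8) → blocked by [4,10]×[4,6], reject
7. q=(12,13) nearest=1 d=11 new=(12,8) → blocked by [4,10]×[4,6], reject
8. q=(0,4) nearest=0 d=3 new=(0,4) → add node 3 parent=0 cost=3
9. q=(5,15) nearest=3 d=11 new=(5,10) → blocked by [4,6]×[10,13], reject
10. q=(14,3) nearest=1 d=6 new=(14,3) → add node 4 parent=1 cost=12
11. q=(11,19) nearest=3 d=15 new=(6,10) → blocked by [4,6]×[10,13], reject
12. q=(18,8) nearest=4 d=5 new=(18,8) → blocked by [15,21]×[8,13], reject
13. q=(10,21) nearest=3 d=17 new=(6,10) → blocked by [4,6]×[10,13], reject
14. q=(15,1) nearest=4 d=2 new=(15,1) → add node 5 parent=4 cost=14
15. q=(24,1) nearest=5 d=9 new=(21,1) → add node 6 parent=5 cost=20
16. q=(21,17) nearest=4 d=14 new=(20,9) → blocked by [15,21]×[8,13], reject
17. q=(26,6) nearest=6 d=5 new=(26,6) → add node 7 parent=6 cost=25

Path: 0 1 4 5 6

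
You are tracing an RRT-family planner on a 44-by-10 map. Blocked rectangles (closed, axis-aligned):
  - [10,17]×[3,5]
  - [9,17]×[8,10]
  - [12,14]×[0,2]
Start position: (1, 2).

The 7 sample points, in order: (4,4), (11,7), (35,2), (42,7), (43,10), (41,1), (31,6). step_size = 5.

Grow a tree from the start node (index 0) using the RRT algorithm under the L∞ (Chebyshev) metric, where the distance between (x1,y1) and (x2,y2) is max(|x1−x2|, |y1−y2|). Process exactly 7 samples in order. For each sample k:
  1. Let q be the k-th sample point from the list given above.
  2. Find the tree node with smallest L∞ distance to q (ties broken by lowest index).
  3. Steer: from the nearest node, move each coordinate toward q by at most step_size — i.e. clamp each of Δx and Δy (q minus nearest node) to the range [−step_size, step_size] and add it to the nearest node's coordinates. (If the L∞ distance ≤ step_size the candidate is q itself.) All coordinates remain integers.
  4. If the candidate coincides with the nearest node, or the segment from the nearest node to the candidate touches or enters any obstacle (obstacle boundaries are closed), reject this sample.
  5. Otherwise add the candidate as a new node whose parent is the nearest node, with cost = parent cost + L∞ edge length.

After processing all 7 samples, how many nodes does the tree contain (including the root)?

Node count: 5

1. q=(4,4) nearest=0 d=3 new=(4,4) → add node 1 parent=0 cost=3
2. q=(11,7) nearest=1 d=7 new=(9,7) → add node 2 parent=1 cost=8
3. q=(35,2) nearest=2 d=26 new=(14,2) → blocked by [10,17]×[3,5], reject
4. q=(42,7) nearest=2 d=33 new=(14,7) → add node 3 parent=2 cost=13
5. q=(43,10) nearest=3 d=29 new=(19,10) → blocked by [9,17]×[8,10], reject
6. q=(41,1) nearest=3 d=27 new=(19,2) → blocked by [10,17]×[3,5], reject
7. q=(31,6) nearest=3 d=17 new=(19,6) → add node 4 parent=3 cost=18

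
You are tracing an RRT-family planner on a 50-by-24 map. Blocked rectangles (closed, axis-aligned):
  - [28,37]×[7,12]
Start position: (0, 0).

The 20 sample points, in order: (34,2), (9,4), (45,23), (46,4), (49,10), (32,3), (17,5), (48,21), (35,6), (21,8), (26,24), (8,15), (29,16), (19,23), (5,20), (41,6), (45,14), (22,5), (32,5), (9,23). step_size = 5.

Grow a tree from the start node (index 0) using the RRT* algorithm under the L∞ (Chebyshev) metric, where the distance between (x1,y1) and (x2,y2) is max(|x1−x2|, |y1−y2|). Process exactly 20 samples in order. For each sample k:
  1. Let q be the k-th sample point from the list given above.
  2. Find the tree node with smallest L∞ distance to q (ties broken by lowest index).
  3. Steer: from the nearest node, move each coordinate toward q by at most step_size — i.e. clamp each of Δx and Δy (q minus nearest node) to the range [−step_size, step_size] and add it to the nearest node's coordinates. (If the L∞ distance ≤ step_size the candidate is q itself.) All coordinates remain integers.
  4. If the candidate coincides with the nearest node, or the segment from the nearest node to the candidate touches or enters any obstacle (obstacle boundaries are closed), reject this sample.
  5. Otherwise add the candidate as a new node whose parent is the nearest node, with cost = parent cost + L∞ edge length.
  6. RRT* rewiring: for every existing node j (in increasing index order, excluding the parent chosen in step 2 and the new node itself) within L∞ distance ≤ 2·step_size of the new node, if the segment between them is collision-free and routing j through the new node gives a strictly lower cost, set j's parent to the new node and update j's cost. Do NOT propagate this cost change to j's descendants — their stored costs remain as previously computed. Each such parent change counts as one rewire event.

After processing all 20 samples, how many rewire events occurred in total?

1. q=(34,2) nearest=0 d=34 new=(5,2) → add node 1 parent=0 cost=5
2. q=(9,4) nearest=1 d=4 new=(9,4) → add node 2 parent=1 cost=9
3. q=(45,23) nearest=2 d=36 new=(14,9) → add node 3 parent=2 cost=14
4. q=(46,4) nearest=3 d=32 new=(19,4) → add node 4 parent=3 cost=19
5. q=(49,10) nearest=4 d=30 new=(24,9) → add node 5 parent=4 cost=24
6. q=(32,3) nearest=5 d=8 new=(29,4) → add node 6 parent=5 cost=29
7. q=(17,5) nearest=4 d=2 new=(17,5) → add node 7 parent=4 cost=21
8. q=(48,21) nearest=6 d=19 new=(34,9) → blocked by [28,37]×[7,12], reject
9. q=(35,6) nearest=6 d=6 new=(34,6) → add node 8 parent=6 cost=34
10. q=(21,8) nearest=5 d=3 new=(21,8) → add node 9 parent=5 cost=27
11. q=(26,24) nearest=3 d=15 new=(19,14) → add node 10 parent=3 cost=19; rewire 9→10 (25<27)
12. q=(8,15) nearest=3 d=6 new=(9,14) → add node 11 parent=3 cost=19
13. q=(29,16) nearest=5 d=7 new=(29,14) → add node 12 parent=5 cost=29
14. q=(19,23) nearest=10 d=9 new=(19,19) → add node 13 parent=10 cost=24
15. q=(5,20) nearest=11 d=6 new=(5,19) → add node 14 parent=11 cost=24
16. q=(41,6) nearest=8 d=7 new=(39,6) → add node 15 parent=8 cost=39
17. q=(45,14) nearest=15 d=8 new=(44,11) → add node 16 parent=15 cost=44
18. q=(22,5) nearest=4 d=3 new=(22,5) → add node 17 parent=4 cost=22
19. q=(32,5) nearest=8 d=2 new=(32,5) → add node 18 parent=8 cost=36
20. q=(9,23) nearest=14 d=4 new=(9,23) → add node 19 parent=14 cost=28

Rewire events: 1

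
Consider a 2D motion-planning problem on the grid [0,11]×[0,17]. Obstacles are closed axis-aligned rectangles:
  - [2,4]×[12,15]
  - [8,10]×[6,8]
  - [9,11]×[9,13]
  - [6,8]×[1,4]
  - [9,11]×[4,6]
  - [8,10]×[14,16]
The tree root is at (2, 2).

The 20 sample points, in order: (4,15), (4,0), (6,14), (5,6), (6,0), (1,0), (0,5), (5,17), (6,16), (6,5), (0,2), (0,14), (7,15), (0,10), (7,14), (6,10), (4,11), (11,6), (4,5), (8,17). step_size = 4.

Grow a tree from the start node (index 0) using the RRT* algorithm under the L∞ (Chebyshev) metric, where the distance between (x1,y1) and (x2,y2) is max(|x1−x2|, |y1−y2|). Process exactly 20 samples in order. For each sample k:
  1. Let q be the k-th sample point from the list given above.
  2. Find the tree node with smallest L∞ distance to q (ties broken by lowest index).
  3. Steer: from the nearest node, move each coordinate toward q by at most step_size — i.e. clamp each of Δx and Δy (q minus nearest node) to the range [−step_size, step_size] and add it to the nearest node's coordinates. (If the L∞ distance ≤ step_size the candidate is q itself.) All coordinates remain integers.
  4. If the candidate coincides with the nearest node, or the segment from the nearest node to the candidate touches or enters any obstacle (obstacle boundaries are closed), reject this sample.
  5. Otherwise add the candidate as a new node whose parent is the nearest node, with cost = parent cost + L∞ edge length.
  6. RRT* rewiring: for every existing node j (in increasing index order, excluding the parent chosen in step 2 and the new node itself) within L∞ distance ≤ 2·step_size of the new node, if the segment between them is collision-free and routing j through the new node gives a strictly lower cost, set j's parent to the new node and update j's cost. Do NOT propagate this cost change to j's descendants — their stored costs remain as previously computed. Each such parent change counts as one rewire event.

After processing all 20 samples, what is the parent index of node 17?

Parent of node 17: 9

1. q=(4,15) nearest=0 d=13 new=(4,6) → add node 1 parent=0 cost=4
2. q=(4,0) nearest=0 d=2 new=(4,0) → add node 2 parent=0 cost=2
3. q=(6,14) nearest=1 d=8 new=(6,10) → add node 3 parent=1 cost=8
4. q=(5,6) nearest=1 d=1 new=(5,6) → add node 4 parent=1 cost=5
5. q=(6,0) nearest=2 d=2 new=(6,0) → add node 5 parent=2 cost=4
6. q=(1,0) nearest=0 d=2 new=(1,0) → add node 6 parent=0 cost=2
7. q=(0,5) nearest=0 d=3 new=(0,5) → add node 7 parent=0 cost=3
8. q=(5,17) nearest=3 d=7 new=(5,14) → add node 8 parent=3 cost=12
9. q=(6,16) nearest=8 d=2 new=(6,16) → add node 9 parent=8 cost=14
10. q=(6,5) nearest=4 d=1 new=(6,5) → add node 10 parent=4 cost=6
11. q=(0,2) nearest=0 d=2 new=(0,2) → add node 11 parent=0 cost=2
12. q=(0,14) nearest=8 d=5 new=(1,14) → blocked by [2,4]×[12,15], reject
13. q=(7,15) nearest=9 d=1 new=(7,15) → add node 12 parent=9 cost=15
14. q=(0,10) nearest=1 d=4 new=(0,10) → add node 13 parent=1 cost=8
15. q=(7,14) nearest=12 d=1 new=(7,14) → add node 14 parent=12 cost=16
16. q=(6,10) nearest=3 d=0 → coincident, reject
17. q=(4,11) nearest=3 d=2 new=(4,11) → add node 15 parent=3 cost=10; rewire 12→15 (14<15); rewire 14→15 (13<16)
18. q=(11,6) nearest=3 d=5 new=(10,6) → blocked by [8,10]×[6,8], reject
19. q=(4,5) nearest=1 d=1 new=(4,5) → add node 16 parent=1 cost=5
20. q=(8,17) nearest=9 d=2 new=(8,17) → add node 17 parent=9 cost=16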